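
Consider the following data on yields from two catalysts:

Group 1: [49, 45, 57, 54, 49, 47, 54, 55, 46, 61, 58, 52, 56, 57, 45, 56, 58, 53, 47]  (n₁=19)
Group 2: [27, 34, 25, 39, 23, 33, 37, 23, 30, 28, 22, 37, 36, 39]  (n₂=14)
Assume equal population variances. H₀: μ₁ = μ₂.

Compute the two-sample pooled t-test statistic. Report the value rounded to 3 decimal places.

test statistic = 11.060

x̄₁=52.579, s₁=4.992, n₁=19
x̄₂=30.929, s₂=6.257, n₂=14
s_p² = [18·4.992² + 13·6.257²]/31 = 30.8890
SE = √(s_p²·(1/19+1/14)) = 1.9576
t = (52.579−30.929)/1.9576 = 11.0598
df = 31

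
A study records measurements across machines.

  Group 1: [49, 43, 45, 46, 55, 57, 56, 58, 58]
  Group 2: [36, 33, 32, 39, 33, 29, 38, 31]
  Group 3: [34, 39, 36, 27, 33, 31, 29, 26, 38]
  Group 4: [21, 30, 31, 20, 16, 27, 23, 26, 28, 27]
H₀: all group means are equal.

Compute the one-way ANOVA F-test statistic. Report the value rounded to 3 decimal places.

Group means [51.89, 33.88, 32.56, 24.90], grand mean 35.556
SSB = Σnᵢ(x̄ᵢ−x̄)² = 3640.003; SSW = ΣΣ(x−x̄ᵢ)² = 760.886
MSB = 3640.003/3 = 1213.3343; MSW = 760.886/32 = 23.7777
F = MSB/MSW = 51.0283
df = (3, 32)

test statistic = 51.028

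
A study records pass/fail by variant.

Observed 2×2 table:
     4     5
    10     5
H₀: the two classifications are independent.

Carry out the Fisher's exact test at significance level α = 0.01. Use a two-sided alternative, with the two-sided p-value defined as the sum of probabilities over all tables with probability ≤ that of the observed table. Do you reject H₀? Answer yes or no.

Margins: r₁=9, r₂=15, c₁=14, c₂=10, n=24
p_obs = C(9,4)·C(15,10)/C(24,14); sum pmf over tables with pmf ≤ p_obs
p-value (two-sided) = 0.40285
At α=0.01: p ≥ α → fail to reject H₀

reject H₀: no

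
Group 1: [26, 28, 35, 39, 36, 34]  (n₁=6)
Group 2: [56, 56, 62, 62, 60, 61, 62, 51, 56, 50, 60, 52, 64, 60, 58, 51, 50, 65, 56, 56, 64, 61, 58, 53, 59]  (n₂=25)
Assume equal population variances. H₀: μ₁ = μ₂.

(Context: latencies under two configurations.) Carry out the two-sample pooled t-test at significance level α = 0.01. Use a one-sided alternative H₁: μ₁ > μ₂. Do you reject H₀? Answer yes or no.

x̄₁=33.000, s₁=4.980, n₁=6
x̄₂=57.720, s₂=4.587, n₂=25
s_p² = [5·4.980² + 24·4.587²]/29 = 21.6910
SE = √(s_p²·(1/6+1/25)) = 2.1173
t = (33.000−57.720)/2.1173 = -11.6754
df = 29
p-value (one-sided, H₁ greater) = 1.00000
At α=0.01: p ≥ α → fail to reject H₀

reject H₀: no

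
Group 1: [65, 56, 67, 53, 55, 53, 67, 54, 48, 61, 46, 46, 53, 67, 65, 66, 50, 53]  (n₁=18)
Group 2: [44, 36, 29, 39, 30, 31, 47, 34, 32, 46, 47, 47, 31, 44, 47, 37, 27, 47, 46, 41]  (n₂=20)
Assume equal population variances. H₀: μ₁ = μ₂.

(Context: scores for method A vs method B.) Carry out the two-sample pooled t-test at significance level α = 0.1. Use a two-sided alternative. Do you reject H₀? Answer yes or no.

reject H₀: yes

x̄₁=56.944, s₁=7.573, n₁=18
x̄₂=39.100, s₂=7.297, n₂=20
s_p² = [17·7.573² + 19·7.297²]/36 = 55.1873
SE = √(s_p²·(1/18+1/20)) = 2.4136
t = (56.944−39.100)/2.4136 = 7.3934
df = 36
p-value (two-sided) = 0.00000
At α=0.1: p < α → reject H₀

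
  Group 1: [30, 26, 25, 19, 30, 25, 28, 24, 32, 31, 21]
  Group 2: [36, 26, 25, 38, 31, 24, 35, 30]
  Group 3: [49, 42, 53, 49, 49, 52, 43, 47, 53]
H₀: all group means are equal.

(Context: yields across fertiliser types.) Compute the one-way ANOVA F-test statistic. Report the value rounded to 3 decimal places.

Group means [26.45, 30.62, 48.56], grand mean 34.750
SSB = Σnᵢ(x̄ᵢ−x̄)² = 2608.426; SSW = ΣΣ(x−x̄ᵢ)² = 502.824
MSB = 2608.426/2 = 1304.2128; MSW = 502.824/25 = 20.1130
F = MSB/MSW = 64.8443
df = (2, 25)

test statistic = 64.844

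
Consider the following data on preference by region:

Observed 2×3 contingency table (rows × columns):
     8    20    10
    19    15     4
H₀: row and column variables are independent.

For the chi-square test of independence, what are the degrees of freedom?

df = (r−1)(c−1) = (2−1)·(3−1) = 2

degrees of freedom = 2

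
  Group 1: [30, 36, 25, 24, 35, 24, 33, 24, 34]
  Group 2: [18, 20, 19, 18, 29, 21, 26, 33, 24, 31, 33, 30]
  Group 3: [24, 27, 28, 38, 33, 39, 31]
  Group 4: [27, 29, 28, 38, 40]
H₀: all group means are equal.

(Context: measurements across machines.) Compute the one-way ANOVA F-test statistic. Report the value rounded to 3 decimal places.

Group means [29.44, 25.17, 31.43, 32.40], grand mean 28.758
SSB = Σnᵢ(x̄ᵢ−x̄)² = 275.257; SSW = ΣΣ(x−x̄ᵢ)² = 936.803
MSB = 275.257/3 = 91.7525; MSW = 936.803/29 = 32.3036
F = MSB/MSW = 2.8403
df = (3, 29)

test statistic = 2.840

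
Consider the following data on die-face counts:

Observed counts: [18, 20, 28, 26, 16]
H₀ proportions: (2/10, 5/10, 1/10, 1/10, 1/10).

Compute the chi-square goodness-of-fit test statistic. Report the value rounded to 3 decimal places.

n = 108; E_i = n·p_i = [21.60, 54.00, 10.80, 10.80, 10.80]
χ² = (18−21.60)²/21.60 + (20−54.00)²/54.00 + (28−10.80)²/10.80 + (26−10.80)²/10.80 + (16−10.80)²/10.80 = 73.2963
df = 4

test statistic = 73.296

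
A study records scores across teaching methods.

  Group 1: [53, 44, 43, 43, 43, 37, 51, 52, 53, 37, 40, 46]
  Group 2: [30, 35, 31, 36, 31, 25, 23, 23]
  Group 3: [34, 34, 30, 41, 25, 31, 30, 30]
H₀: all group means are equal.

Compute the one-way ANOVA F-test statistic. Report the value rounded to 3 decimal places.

test statistic = 26.158

Group means [45.17, 29.25, 31.88], grand mean 36.821
SSB = Σnᵢ(x̄ᵢ−x̄)² = 1490.065; SSW = ΣΣ(x−x̄ᵢ)² = 712.042
MSB = 1490.065/2 = 745.0327; MSW = 712.042/25 = 28.4817
F = MSB/MSW = 26.1583
df = (2, 25)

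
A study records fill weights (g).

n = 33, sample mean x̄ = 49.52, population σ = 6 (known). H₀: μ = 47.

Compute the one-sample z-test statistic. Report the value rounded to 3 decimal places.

test statistic = 2.413

SE = σ/√n = 6/√33 = 1.0445
z = (x̄−μ₀)/SE = (49.52−47)/1.0445 = 2.4127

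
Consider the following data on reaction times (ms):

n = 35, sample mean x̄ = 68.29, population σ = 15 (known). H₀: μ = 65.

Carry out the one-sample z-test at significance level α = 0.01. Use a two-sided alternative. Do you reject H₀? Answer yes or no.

SE = σ/√n = 15/√35 = 2.5355
z = (x̄−μ₀)/SE = (68.29−65)/2.5355 = 1.2976
p-value (two-sided) = 0.19443
At α=0.01: p ≥ α → fail to reject H₀

reject H₀: no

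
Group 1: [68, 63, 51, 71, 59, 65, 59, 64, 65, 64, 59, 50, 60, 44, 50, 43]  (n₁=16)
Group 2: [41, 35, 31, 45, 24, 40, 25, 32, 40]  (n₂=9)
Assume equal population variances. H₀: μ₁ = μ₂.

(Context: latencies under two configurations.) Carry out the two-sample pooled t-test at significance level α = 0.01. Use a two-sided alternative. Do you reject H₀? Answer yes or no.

x̄₁=58.438, s₁=8.430, n₁=16
x̄₂=34.778, s₂=7.345, n₂=9
s_p² = [15·8.430² + 8·7.345²]/23 = 65.1084
SE = √(s_p²·(1/16+1/9)) = 3.3621
t = (58.438−34.778)/3.3621 = 7.0372
df = 23
p-value (two-sided) = 0.00000
At α=0.01: p < α → reject H₀

reject H₀: yes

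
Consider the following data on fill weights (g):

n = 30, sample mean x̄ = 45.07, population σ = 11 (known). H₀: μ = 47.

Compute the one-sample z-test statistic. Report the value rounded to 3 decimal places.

test statistic = -0.961

SE = σ/√n = 11/√30 = 2.0083
z = (x̄−μ₀)/SE = (45.07−47)/2.0083 = -0.9610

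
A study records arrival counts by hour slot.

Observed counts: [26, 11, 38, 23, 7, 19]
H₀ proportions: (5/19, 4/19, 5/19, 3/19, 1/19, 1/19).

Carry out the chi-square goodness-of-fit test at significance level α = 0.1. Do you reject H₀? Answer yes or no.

n = 124; E_i = n·p_i = [32.63, 26.11, 32.63, 19.58, 6.53, 6.53]
χ² = (26−32.63)²/32.63 + (11−26.11)²/26.11 + (38−32.63)²/32.63 + (23−19.58)²/19.58 + (7−6.53)²/6.53 + (19−6.53)²/6.53 = 35.4442
df = 5
p-value (upper-tail) = 0.00000
At α=0.1: p < α → reject H₀

reject H₀: yes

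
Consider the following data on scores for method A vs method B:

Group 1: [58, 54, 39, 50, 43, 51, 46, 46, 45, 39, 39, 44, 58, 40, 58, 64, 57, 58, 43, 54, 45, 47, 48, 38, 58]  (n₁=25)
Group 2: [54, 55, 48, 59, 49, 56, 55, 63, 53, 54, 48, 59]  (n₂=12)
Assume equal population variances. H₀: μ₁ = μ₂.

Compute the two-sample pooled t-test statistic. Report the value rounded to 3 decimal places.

test statistic = -2.306

x̄₁=48.880, s₁=7.645, n₁=25
x̄₂=54.417, s₂=4.602, n₂=12
s_p² = [24·7.645² + 11·4.602²]/35 = 46.7302
SE = √(s_p²·(1/25+1/12)) = 2.4007
t = (48.880−54.417)/2.4007 = -2.3063
df = 35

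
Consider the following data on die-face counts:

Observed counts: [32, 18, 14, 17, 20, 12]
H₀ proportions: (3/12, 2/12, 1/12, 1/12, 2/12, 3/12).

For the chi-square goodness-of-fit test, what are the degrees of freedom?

df = k − 1 = 6 − 1 = 5

degrees of freedom = 5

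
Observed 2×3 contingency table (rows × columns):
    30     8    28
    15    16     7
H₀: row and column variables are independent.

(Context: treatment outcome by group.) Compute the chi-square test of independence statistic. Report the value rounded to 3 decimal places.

test statistic = 13.723

Row totals [66, 38], col totals [45, 24, 35], n=104
χ² = (30−28.56)²/28.56 + (8−15.23)²/15.23 + (28−22.21)²/22.21 + (15−16.44)²/16.44 + (16−8.77)²/8.77 + (7−12.79)²/12.79 = 13.7229
df = 2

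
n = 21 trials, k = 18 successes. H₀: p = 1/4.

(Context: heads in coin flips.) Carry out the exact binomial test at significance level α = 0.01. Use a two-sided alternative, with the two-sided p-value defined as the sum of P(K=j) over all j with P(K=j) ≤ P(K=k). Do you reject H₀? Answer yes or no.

Exact binomial: n=21, k=18, p₀=1/4=0.2500
P(X=j) = C(n,j)·p₀^j·(1−p₀)^(n−j); p = Σ P(X=j) over j with P(X=j) ≤ P(X=18)
p-value (two-sided) = 0.00000
At α=0.01: p < α → reject H₀

reject H₀: yes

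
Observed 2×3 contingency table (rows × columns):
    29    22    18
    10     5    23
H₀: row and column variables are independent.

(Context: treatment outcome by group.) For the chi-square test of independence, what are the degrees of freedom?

df = (r−1)(c−1) = (2−1)·(3−1) = 2

degrees of freedom = 2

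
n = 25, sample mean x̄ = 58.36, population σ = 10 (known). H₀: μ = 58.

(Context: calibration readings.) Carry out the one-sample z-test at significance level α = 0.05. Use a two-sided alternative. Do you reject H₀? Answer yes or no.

SE = σ/√n = 10/√25 = 2.0000
z = (x̄−μ₀)/SE = (58.36−58)/2.0000 = 0.1800
p-value (two-sided) = 0.85715
At α=0.05: p ≥ α → fail to reject H₀

reject H₀: no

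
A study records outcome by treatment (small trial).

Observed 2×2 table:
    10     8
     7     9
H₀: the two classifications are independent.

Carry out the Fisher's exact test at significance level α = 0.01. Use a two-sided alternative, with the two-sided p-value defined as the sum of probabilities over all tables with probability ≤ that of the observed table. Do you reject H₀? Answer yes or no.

Margins: r₁=18, r₂=16, c₁=17, c₂=17, n=34
p_obs = C(18,10)·C(16,7)/C(34,17); sum pmf over tables with pmf ≤ p_obs
p-value (two-sided) = 0.73186
At α=0.01: p ≥ α → fail to reject H₀

reject H₀: no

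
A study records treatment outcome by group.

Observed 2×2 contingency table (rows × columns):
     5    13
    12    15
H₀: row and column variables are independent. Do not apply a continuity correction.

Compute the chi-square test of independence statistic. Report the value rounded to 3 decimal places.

Row totals [18, 27], col totals [17, 28], n=45
χ² = (5−6.80)²/6.80 + (13−11.20)²/11.20 + (12−10.20)²/10.20 + (15−16.80)²/16.80 = 1.2763
df = 1

test statistic = 1.276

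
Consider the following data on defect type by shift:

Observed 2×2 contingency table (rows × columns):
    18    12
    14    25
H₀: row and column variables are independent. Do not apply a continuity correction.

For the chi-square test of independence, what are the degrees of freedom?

df = (r−1)(c−1) = (2−1)·(2−1) = 1

degrees of freedom = 1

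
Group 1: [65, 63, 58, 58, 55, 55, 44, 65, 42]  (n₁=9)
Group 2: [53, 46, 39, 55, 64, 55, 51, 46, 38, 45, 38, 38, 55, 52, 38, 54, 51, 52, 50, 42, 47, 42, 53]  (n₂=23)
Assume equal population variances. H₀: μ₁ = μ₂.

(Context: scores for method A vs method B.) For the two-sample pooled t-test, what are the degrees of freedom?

degrees of freedom = 30

df = n₁ + n₂ − 2 = 9 + 23 − 2 = 30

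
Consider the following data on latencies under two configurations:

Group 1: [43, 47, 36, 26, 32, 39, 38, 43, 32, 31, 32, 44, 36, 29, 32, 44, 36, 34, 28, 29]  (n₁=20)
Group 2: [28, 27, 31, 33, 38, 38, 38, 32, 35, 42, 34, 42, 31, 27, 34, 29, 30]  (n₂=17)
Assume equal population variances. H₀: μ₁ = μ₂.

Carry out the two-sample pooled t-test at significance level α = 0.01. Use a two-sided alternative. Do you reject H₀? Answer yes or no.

reject H₀: no

x̄₁=35.550, s₁=6.117, n₁=20
x̄₂=33.471, s₂=4.810, n₂=17
s_p² = [19·6.117² + 16·4.810²]/35 = 30.8910
SE = √(s_p²·(1/20+1/17)) = 1.8335
t = (35.550−33.471)/1.8335 = 1.1341
df = 35
p-value (two-sided) = 0.26445
At α=0.01: p ≥ α → fail to reject H₀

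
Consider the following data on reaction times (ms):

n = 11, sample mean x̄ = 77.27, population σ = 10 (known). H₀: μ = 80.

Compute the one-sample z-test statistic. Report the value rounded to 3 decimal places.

test statistic = -0.905

SE = σ/√n = 10/√11 = 3.0151
z = (x̄−μ₀)/SE = (77.27−80)/3.0151 = -0.9054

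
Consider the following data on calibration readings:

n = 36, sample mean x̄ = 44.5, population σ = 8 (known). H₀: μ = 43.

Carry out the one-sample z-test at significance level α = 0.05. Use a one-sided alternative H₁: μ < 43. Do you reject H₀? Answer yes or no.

SE = σ/√n = 8/√36 = 1.3333
z = (x̄−μ₀)/SE = (44.5−43)/1.3333 = 1.1250
p-value (one-sided, H₁ less) = 0.86971
At α=0.05: p ≥ α → fail to reject H₀

reject H₀: no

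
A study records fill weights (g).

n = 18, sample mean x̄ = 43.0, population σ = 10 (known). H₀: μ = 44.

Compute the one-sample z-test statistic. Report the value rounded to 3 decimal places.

test statistic = -0.424

SE = σ/√n = 10/√18 = 2.3570
z = (x̄−μ₀)/SE = (43.0−44)/2.3570 = -0.4243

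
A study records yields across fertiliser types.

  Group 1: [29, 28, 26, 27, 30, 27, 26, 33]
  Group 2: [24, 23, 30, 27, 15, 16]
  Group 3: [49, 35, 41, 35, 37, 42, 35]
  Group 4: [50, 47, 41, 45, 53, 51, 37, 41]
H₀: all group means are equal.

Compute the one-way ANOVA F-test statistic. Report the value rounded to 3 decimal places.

test statistic = 31.989

Group means [28.25, 22.50, 39.14, 45.62], grand mean 34.483
SSB = Σnᵢ(x̄ᵢ−x̄)² = 2317.509; SSW = ΣΣ(x−x̄ᵢ)² = 603.732
MSB = 2317.509/3 = 772.5031; MSW = 603.732/25 = 24.1493
F = MSB/MSW = 31.9887
df = (3, 25)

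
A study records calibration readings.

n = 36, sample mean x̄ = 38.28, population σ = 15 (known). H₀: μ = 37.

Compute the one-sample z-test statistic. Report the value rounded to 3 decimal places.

SE = σ/√n = 15/√36 = 2.5000
z = (x̄−μ₀)/SE = (38.28−37)/2.5000 = 0.5120

test statistic = 0.512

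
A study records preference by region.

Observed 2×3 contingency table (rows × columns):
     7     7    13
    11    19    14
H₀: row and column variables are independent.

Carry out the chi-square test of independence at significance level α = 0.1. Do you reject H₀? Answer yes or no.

Row totals [27, 44], col totals [18, 26, 27], n=71
χ² = (7−6.85)²/6.85 + (7−9.89)²/9.89 + (13−10.27)²/10.27 + (11−11.15)²/11.15 + (19−16.11)²/16.11 + (14−16.73)²/16.73 = 2.5396
df = 2
p-value (upper-tail) = 0.28089
At α=0.1: p ≥ α → fail to reject H₀

reject H₀: no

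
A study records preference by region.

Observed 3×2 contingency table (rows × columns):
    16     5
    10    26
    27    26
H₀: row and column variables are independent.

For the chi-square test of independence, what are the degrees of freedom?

degrees of freedom = 2

df = (r−1)(c−1) = (3−1)·(2−1) = 2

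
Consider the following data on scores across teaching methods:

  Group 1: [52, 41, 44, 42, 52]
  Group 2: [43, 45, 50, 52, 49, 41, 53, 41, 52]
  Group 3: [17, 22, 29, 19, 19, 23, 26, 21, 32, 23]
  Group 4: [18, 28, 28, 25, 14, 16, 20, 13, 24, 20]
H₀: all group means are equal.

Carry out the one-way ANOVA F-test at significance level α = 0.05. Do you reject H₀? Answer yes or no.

Group means [46.20, 47.33, 23.10, 20.60], grand mean 32.176
SSB = Σnᵢ(x̄ᵢ−x̄)² = 5214.841; SSW = ΣΣ(x−x̄ᵢ)² = 776.100
MSB = 5214.841/3 = 1738.2804; MSW = 776.100/30 = 25.8700
F = MSB/MSW = 67.1929
df = (3, 30)
p-value (upper-tail) = 0.00000
At α=0.05: p < α → reject H₀

reject H₀: yes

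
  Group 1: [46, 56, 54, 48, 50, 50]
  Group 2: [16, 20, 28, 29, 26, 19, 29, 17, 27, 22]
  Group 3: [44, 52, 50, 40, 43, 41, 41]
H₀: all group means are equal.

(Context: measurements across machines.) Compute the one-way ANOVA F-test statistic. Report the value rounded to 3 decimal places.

test statistic = 77.754

Group means [50.67, 23.30, 44.43], grand mean 36.870
SSB = Σnᵢ(x̄ᵢ−x̄)² = 3383.461; SSW = ΣΣ(x−x̄ᵢ)² = 435.148
MSB = 3383.461/2 = 1691.7305; MSW = 435.148/20 = 21.7574
F = MSB/MSW = 77.7543
df = (2, 20)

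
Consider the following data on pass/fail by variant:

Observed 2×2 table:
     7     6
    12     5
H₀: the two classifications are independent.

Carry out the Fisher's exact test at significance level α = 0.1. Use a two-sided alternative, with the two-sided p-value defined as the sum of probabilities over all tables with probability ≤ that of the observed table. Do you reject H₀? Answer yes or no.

Margins: r₁=13, r₂=17, c₁=19, c₂=11, n=30
p_obs = C(13,7)·C(17,12)/C(30,19); sum pmf over tables with pmf ≤ p_obs
p-value (two-sided) = 0.45388
At α=0.1: p ≥ α → fail to reject H₀

reject H₀: no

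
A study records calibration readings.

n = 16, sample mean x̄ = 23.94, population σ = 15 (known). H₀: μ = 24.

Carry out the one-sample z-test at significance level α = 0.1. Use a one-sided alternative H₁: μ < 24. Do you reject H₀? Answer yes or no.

reject H₀: no

SE = σ/√n = 15/√16 = 3.7500
z = (x̄−μ₀)/SE = (23.94−24)/3.7500 = -0.0160
p-value (one-sided, H₁ less) = 0.49362
At α=0.1: p ≥ α → fail to reject H₀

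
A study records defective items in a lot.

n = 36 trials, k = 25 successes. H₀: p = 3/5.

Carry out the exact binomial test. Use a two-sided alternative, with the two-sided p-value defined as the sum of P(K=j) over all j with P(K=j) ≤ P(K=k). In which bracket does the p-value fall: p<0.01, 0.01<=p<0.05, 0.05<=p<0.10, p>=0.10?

Exact binomial: n=36, k=25, p₀=3/5=0.6000
P(X=j) = C(n,j)·p₀^j·(1−p₀)^(n−j); p = Σ P(X=j) over j with P(X=j) ≤ P(X=25)
p-value (two-sided) = 0.30799
→ bracket: p>=0.10

p-value bracket: p>=0.10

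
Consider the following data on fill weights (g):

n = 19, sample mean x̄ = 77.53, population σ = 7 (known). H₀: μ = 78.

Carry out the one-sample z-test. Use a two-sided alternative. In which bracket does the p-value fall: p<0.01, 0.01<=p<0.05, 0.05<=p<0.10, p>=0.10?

p-value bracket: p>=0.10

SE = σ/√n = 7/√19 = 1.6059
z = (x̄−μ₀)/SE = (77.53−78)/1.6059 = -0.2927
p-value (two-sided) = 0.76978
→ bracket: p>=0.10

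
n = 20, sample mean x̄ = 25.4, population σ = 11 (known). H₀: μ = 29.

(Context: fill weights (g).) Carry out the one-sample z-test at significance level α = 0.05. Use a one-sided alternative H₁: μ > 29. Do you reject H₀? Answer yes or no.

reject H₀: no

SE = σ/√n = 11/√20 = 2.4597
z = (x̄−μ₀)/SE = (25.4−29)/2.4597 = -1.4636
p-value (one-sided, H₁ greater) = 0.92835
At α=0.05: p ≥ α → fail to reject H₀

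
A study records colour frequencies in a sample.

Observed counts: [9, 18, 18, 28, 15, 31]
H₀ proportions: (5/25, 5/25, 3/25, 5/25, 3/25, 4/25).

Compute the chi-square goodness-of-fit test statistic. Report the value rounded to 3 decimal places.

n = 119; E_i = n·p_i = [23.80, 23.80, 14.28, 23.80, 14.28, 19.04]
χ² = (9−23.80)²/23.80 + (18−23.80)²/23.80 + (18−14.28)²/14.28 + (28−23.80)²/23.80 + (15−14.28)²/14.28 + (31−19.04)²/19.04 = 19.8761
df = 5

test statistic = 19.876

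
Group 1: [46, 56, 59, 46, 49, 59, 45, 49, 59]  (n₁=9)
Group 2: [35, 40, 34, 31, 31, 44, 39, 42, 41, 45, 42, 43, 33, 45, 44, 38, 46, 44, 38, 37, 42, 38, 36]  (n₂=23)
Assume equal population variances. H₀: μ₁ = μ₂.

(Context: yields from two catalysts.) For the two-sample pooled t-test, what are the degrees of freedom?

degrees of freedom = 30

df = n₁ + n₂ − 2 = 9 + 23 − 2 = 30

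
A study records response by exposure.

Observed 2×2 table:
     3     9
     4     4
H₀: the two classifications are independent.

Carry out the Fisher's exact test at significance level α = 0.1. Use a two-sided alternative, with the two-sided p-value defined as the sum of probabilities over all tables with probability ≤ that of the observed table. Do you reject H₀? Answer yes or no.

Margins: r₁=12, r₂=8, c₁=7, c₂=13, n=20
p_obs = C(12,3)·C(8,4)/C(20,7); sum pmf over tables with pmf ≤ p_obs
p-value (two-sided) = 0.35635
At α=0.1: p ≥ α → fail to reject H₀

reject H₀: no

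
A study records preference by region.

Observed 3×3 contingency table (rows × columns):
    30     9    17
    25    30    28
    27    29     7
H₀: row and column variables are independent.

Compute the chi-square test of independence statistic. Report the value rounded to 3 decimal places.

Row totals [56, 83, 63], col totals [82, 68, 52], n=202
χ² = (30−22.73)²/22.73 + (9−18.85)²/18.85 + (17−14.42)²/14.42 + (25−33.69)²/33.69 + (30−27.94)²/27.94 + (28−21.37)²/21.37 + (27−25.57)²/25.57 + (29−21.21)²/21.21 + (7−16.22)²/16.22 = 20.5706
df = 4

test statistic = 20.571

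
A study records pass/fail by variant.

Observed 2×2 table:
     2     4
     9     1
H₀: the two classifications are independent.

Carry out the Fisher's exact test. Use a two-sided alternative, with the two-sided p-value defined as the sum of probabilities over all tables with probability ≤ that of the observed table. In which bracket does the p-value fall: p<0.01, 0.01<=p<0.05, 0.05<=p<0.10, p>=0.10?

p-value bracket: 0.01<=p<0.05

Margins: r₁=6, r₂=10, c₁=11, c₂=5, n=16
p_obs = C(6,2)·C(10,9)/C(16,11); sum pmf over tables with pmf ≤ p_obs
p-value (two-sided) = 0.03571
→ bracket: 0.01<=p<0.05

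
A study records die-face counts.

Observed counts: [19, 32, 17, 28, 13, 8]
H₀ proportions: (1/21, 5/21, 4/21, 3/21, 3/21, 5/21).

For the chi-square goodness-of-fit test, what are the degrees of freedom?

degrees of freedom = 5

df = k − 1 = 6 − 1 = 5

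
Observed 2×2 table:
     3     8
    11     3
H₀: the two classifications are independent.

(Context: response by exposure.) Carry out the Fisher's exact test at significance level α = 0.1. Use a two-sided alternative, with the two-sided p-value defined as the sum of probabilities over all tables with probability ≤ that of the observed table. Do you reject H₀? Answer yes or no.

Margins: r₁=11, r₂=14, c₁=14, c₂=11, n=25
p_obs = C(11,3)·C(14,11)/C(25,14); sum pmf over tables with pmf ≤ p_obs
p-value (two-sided) = 0.01718
At α=0.1: p < α → reject H₀

reject H₀: yes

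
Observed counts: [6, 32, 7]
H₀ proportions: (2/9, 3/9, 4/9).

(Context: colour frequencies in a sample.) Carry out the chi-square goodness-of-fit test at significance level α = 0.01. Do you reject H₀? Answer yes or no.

n = 45; E_i = n·p_i = [10.00, 15.00, 20.00]
χ² = (6−10.00)²/10.00 + (32−15.00)²/15.00 + (7−20.00)²/20.00 = 29.3167
df = 2
p-value (upper-tail) = 0.00000
At α=0.01: p < α → reject H₀

reject H₀: yes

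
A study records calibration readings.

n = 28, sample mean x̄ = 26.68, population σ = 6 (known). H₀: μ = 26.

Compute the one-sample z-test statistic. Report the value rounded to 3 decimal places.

SE = σ/√n = 6/√28 = 1.1339
z = (x̄−μ₀)/SE = (26.68−26)/1.1339 = 0.5997

test statistic = 0.600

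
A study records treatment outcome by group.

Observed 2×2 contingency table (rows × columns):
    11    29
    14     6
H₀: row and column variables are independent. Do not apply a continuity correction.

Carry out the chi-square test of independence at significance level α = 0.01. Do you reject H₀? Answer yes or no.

Row totals [40, 20], col totals [25, 35], n=60
χ² = (11−16.67)²/16.67 + (29−23.33)²/23.33 + (14−8.33)²/8.33 + (6−11.67)²/11.67 = 9.9086
df = 1
p-value (upper-tail) = 0.00165
At α=0.01: p < α → reject H₀

reject H₀: yes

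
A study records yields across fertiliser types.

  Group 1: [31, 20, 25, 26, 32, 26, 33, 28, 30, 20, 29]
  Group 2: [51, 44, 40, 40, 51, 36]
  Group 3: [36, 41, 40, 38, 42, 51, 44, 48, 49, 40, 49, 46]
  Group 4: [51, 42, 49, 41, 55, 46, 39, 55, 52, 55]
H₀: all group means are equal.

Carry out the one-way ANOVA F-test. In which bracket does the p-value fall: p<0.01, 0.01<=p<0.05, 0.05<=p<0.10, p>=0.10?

p-value bracket: p<0.01

Group means [27.27, 43.67, 43.67, 48.50], grand mean 40.282
SSB = Σnᵢ(x̄ᵢ−x̄)² = 2743.216; SSW = ΣΣ(x−x̄ᵢ)² = 990.682
MSB = 2743.216/3 = 914.4052; MSW = 990.682/35 = 28.3052
F = MSB/MSW = 32.3052
df = (3, 35)
p-value (upper-tail) = 0.00000
→ bracket: p<0.01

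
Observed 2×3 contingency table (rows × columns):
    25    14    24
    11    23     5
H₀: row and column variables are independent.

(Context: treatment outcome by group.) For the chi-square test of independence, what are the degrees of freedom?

degrees of freedom = 2

df = (r−1)(c−1) = (2−1)·(3−1) = 2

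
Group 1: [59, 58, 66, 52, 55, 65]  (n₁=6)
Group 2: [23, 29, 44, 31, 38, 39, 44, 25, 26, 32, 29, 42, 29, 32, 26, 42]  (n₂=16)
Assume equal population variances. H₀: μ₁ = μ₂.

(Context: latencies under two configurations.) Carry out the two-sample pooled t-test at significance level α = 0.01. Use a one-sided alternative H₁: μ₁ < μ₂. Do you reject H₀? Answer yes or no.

x̄₁=59.167, s₁=5.492, n₁=6
x̄₂=33.188, s₂=7.213, n₂=16
s_p² = [5·5.492² + 15·7.213²]/20 = 46.5635
SE = √(s_p²·(1/6+1/16)) = 3.2666
t = (59.167−33.188)/3.2666 = 7.9529
df = 20
p-value (one-sided, H₁ less) = 1.00000
At α=0.01: p ≥ α → fail to reject H₀

reject H₀: no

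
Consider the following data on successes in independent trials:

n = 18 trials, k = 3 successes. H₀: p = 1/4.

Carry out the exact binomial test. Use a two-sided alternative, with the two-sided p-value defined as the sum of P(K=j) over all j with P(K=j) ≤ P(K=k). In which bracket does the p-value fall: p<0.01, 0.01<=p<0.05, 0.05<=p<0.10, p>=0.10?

Exact binomial: n=18, k=3, p₀=1/4=0.2500
P(X=j) = C(n,j)·p₀^j·(1−p₀)^(n−j); p = Σ P(X=j) over j with P(X=j) ≤ P(X=3)
p-value (two-sided) = 0.58824
→ bracket: p>=0.10

p-value bracket: p>=0.10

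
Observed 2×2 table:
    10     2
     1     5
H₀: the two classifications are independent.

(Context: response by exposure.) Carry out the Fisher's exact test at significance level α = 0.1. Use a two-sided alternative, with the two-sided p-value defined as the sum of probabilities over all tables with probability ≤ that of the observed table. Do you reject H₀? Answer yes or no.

Margins: r₁=12, r₂=6, c₁=11, c₂=7, n=18
p_obs = C(12,10)·C(6,1)/C(18,11); sum pmf over tables with pmf ≤ p_obs
p-value (two-sided) = 0.01282
At α=0.1: p < α → reject H₀

reject H₀: yes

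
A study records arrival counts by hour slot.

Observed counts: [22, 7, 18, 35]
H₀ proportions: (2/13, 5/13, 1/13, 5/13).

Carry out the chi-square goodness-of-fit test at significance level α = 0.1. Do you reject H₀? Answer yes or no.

n = 82; E_i = n·p_i = [12.62, 31.54, 6.31, 31.54]
χ² = (22−12.62)²/12.62 + (7−31.54)²/31.54 + (18−6.31)²/6.31 + (35−31.54)²/31.54 = 48.1268
df = 3
p-value (upper-tail) = 0.00000
At α=0.1: p < α → reject H₀

reject H₀: yes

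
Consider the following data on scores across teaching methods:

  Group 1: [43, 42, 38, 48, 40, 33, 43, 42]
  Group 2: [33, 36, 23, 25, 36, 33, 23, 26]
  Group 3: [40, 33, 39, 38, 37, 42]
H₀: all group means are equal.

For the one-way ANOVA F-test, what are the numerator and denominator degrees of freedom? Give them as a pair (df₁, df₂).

degrees of freedom = [2, 19]

k = 3 groups, N = 22 total
df = (k−1, N−k) = (3−1, 22−3) = (2, 19)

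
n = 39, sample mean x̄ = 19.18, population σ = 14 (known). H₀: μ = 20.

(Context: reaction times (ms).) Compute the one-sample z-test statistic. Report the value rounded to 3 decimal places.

SE = σ/√n = 14/√39 = 2.2418
z = (x̄−μ₀)/SE = (19.18−20)/2.2418 = -0.3658

test statistic = -0.366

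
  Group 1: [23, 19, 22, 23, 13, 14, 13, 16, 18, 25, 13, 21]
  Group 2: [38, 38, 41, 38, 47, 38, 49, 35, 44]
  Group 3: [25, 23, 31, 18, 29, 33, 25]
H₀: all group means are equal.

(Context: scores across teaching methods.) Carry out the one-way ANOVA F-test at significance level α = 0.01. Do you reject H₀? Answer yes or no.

Group means [18.33, 40.89, 26.29], grand mean 27.571
SSB = Σnᵢ(x̄ᵢ−x̄)² = 2631.873; SSW = ΣΣ(x−x̄ᵢ)² = 556.984
MSB = 2631.873/2 = 1315.9365; MSW = 556.984/25 = 22.2794
F = MSB/MSW = 59.0653
df = (2, 25)
p-value (upper-tail) = 0.00000
At α=0.01: p < α → reject H₀

reject H₀: yes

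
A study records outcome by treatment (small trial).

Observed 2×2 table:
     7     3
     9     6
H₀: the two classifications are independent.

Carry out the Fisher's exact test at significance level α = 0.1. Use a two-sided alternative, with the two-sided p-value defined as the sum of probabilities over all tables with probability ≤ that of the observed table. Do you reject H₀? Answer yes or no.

Margins: r₁=10, r₂=15, c₁=16, c₂=9, n=25
p_obs = C(10,7)·C(15,9)/C(25,16); sum pmf over tables with pmf ≤ p_obs
p-value (two-sided) = 0.69132
At α=0.1: p ≥ α → fail to reject H₀

reject H₀: no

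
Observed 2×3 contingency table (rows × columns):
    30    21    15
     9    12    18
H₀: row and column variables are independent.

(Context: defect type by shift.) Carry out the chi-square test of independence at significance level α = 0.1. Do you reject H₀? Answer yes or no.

Row totals [66, 39], col totals [39, 33, 33], n=105
χ² = (30−24.51)²/24.51 + (21−20.74)²/20.74 + (15−20.74)²/20.74 + (9−14.49)²/14.49 + (12−12.26)²/12.26 + (18−12.26)²/12.26 = 7.5943
df = 2
p-value (upper-tail) = 0.02244
At α=0.1: p < α → reject H₀

reject H₀: yes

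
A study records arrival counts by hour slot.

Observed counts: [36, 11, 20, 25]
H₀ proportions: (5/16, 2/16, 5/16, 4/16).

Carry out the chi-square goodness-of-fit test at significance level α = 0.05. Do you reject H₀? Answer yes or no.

reject H₀: no

n = 92; E_i = n·p_i = [28.75, 11.50, 28.75, 23.00]
χ² = (36−28.75)²/28.75 + (11−11.50)²/11.50 + (20−28.75)²/28.75 + (25−23.00)²/23.00 = 4.6870
df = 3
p-value (upper-tail) = 0.19621
At α=0.05: p ≥ α → fail to reject H₀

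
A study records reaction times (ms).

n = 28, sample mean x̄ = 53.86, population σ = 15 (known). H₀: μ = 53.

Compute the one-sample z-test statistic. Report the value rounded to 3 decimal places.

SE = σ/√n = 15/√28 = 2.8347
z = (x̄−μ₀)/SE = (53.86−53)/2.8347 = 0.3034

test statistic = 0.303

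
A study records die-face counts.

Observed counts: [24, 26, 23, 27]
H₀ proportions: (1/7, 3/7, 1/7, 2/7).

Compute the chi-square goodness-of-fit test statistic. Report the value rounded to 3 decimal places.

test statistic = 18.638

n = 100; E_i = n·p_i = [14.29, 42.86, 14.29, 28.57]
χ² = (24−14.29)²/14.29 + (26−42.86)²/42.86 + (23−14.29)²/14.29 + (27−28.57)²/28.57 = 18.6383
df = 3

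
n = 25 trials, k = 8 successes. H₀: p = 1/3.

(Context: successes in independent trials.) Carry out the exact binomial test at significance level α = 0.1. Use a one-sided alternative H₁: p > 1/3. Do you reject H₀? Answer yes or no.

reject H₀: no

Exact binomial: n=25, k=8, p₀=1/3=0.3333
P(X≥8) from Σ C(n,i)·p₀^i·(1−p₀)^(n−i)
p-value (one-sided, H₁ greater) = 0.62974
At α=0.1: p ≥ α → fail to reject H₀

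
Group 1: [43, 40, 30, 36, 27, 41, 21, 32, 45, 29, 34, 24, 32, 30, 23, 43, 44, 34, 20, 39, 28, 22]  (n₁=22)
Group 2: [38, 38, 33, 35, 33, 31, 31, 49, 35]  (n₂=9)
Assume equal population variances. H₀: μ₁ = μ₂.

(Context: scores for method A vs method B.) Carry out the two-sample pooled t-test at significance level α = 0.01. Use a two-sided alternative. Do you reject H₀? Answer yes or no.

reject H₀: no

x̄₁=32.591, s₁=7.968, n₁=22
x̄₂=35.889, s₂=5.555, n₂=9
s_p² = [21·7.968² + 8·5.555²]/29 = 54.4899
SE = √(s_p²·(1/22+1/9)) = 2.9208
t = (32.591−35.889)/2.9208 = -1.1291
df = 29
p-value (two-sided) = 0.26810
At α=0.01: p ≥ α → fail to reject H₀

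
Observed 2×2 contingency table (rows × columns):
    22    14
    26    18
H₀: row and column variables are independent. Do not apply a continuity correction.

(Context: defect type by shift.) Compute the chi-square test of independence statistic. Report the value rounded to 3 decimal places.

test statistic = 0.034

Row totals [36, 44], col totals [48, 32], n=80
χ² = (22−21.60)²/21.60 + (14−14.40)²/14.40 + (26−26.40)²/26.40 + (18−17.60)²/17.60 = 0.0337
df = 1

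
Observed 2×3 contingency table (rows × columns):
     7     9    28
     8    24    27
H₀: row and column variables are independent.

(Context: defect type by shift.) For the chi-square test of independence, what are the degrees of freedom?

degrees of freedom = 2

df = (r−1)(c−1) = (2−1)·(3−1) = 2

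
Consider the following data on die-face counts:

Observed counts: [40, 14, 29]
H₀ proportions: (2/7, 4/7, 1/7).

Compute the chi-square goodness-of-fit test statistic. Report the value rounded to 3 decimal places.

test statistic = 59.530

n = 83; E_i = n·p_i = [23.71, 47.43, 11.86]
χ² = (40−23.71)²/23.71 + (14−47.43)²/47.43 + (29−11.86)²/11.86 = 59.5301
df = 2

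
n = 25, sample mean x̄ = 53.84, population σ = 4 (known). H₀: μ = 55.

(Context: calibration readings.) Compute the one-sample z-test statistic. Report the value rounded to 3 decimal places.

SE = σ/√n = 4/√25 = 0.8000
z = (x̄−μ₀)/SE = (53.84−55)/0.8000 = -1.4500

test statistic = -1.450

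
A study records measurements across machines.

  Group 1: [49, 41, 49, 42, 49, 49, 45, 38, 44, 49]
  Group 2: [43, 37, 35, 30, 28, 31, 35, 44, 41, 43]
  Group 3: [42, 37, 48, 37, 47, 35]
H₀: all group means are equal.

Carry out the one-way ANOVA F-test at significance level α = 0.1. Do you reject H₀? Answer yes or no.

reject H₀: yes

Group means [45.50, 36.70, 41.00], grand mean 41.077
SSB = Σnᵢ(x̄ᵢ−x̄)² = 387.246; SSW = ΣΣ(x−x̄ᵢ)² = 616.600
MSB = 387.246/2 = 193.6231; MSW = 616.600/23 = 26.8087
F = MSB/MSW = 7.2224
df = (2, 23)
p-value (upper-tail) = 0.00368
At α=0.1: p < α → reject H₀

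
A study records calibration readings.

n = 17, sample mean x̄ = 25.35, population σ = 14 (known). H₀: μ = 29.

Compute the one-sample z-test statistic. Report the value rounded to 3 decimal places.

SE = σ/√n = 14/√17 = 3.3955
z = (x̄−μ₀)/SE = (25.35−29)/3.3955 = -1.0750

test statistic = -1.075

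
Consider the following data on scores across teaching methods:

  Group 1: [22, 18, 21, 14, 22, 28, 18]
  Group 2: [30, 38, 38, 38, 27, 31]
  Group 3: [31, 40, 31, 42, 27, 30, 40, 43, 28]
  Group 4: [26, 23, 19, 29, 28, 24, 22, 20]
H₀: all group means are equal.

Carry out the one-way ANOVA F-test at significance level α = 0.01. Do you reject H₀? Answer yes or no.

Group means [20.43, 33.67, 34.67, 23.88], grand mean 28.267
SSB = Σnᵢ(x̄ᵢ−x̄)² = 1127.944; SSW = ΣΣ(x−x̄ᵢ)² = 659.923
MSB = 1127.944/3 = 375.9813; MSW = 659.923/26 = 25.3816
F = MSB/MSW = 14.8131
df = (3, 26)
p-value (upper-tail) = 0.00001
At α=0.01: p < α → reject H₀

reject H₀: yes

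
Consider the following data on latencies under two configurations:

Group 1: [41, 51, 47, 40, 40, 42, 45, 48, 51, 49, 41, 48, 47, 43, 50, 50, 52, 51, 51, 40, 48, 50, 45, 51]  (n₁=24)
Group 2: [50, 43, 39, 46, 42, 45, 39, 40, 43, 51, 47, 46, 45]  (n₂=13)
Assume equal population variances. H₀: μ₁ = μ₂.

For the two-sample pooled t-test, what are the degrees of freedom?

df = n₁ + n₂ − 2 = 24 + 13 − 2 = 35

degrees of freedom = 35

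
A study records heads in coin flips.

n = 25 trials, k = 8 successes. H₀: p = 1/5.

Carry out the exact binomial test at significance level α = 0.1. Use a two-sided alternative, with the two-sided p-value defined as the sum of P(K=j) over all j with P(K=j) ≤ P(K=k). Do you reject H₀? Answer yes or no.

reject H₀: no

Exact binomial: n=25, k=8, p₀=1/5=0.2000
P(X=j) = C(n,j)·p₀^j·(1−p₀)^(n−j); p = Σ P(X=j) over j with P(X=j) ≤ P(X=8)
p-value (two-sided) = 0.13651
At α=0.1: p ≥ α → fail to reject H₀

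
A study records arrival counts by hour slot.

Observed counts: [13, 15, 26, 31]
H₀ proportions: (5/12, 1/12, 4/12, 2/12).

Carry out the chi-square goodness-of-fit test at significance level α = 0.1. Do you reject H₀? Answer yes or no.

reject H₀: yes

n = 85; E_i = n·p_i = [35.42, 7.08, 28.33, 14.17]
χ² = (13−35.42)²/35.42 + (15−7.08)²/7.08 + (26−28.33)²/28.33 + (31−14.17)²/14.17 = 43.2306
df = 3
p-value (upper-tail) = 0.00000
At α=0.1: p < α → reject H₀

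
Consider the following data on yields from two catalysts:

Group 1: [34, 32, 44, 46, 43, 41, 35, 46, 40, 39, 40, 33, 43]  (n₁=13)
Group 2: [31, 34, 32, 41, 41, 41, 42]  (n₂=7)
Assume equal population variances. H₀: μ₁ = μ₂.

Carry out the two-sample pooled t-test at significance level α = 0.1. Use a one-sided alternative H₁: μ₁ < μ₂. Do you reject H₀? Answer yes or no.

reject H₀: no

x̄₁=39.692, s₁=4.837, n₁=13
x̄₂=37.429, s₂=4.860, n₂=7
s_p² = [12·4.837² + 6·4.860²]/18 = 23.4713
SE = √(s_p²·(1/13+1/7)) = 2.2712
t = (39.692−37.429)/2.2712 = 0.9967
df = 18
p-value (one-sided, H₁ less) = 0.83394
At α=0.1: p ≥ α → fail to reject H₀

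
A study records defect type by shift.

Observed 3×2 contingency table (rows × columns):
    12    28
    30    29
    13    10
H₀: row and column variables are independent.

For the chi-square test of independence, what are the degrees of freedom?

degrees of freedom = 2

df = (r−1)(c−1) = (3−1)·(2−1) = 2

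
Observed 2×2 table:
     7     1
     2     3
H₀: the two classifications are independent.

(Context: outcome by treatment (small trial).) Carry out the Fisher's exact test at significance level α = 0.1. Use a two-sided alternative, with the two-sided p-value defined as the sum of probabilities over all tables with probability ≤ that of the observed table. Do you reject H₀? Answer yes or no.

reject H₀: no

Margins: r₁=8, r₂=5, c₁=9, c₂=4, n=13
p_obs = C(8,7)·C(5,2)/C(13,9); sum pmf over tables with pmf ≤ p_obs
p-value (two-sided) = 0.21678
At α=0.1: p ≥ α → fail to reject H₀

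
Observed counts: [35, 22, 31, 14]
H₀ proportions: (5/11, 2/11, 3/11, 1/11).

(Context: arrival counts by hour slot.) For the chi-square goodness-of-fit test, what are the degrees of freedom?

degrees of freedom = 3

df = k − 1 = 4 − 1 = 3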